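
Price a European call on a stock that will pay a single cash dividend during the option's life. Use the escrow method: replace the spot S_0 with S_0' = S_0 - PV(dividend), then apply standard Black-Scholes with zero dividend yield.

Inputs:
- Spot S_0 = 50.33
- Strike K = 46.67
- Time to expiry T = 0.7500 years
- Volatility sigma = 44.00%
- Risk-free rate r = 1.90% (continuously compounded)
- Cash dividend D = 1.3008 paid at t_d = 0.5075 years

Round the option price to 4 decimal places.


Answer: Price = 8.7965

Derivation:
PV(D) = D * exp(-r * t_d) = 1.3008 * 0.99040384 = 1.28831731
S_0' = S_0 - PV(D) = 50.3300 - 1.28831731 = 49.04168269
d1 = (ln(S_0'/K) + (r + sigma^2/2)*T) / (sigma*sqrt(T)) = 0.35800714
d2 = d1 - sigma*sqrt(T) = -0.02304403
exp(-rT) = 0.98585105
N(d1) = 0.63983102; N(d2) = 0.49080757
C = S_0' * N(d1) - K * exp(-rT) * N(d2) = 49.04168269 * 0.63983102 - 46.6700 * 0.98585105 * 0.49080757 = 8.7965


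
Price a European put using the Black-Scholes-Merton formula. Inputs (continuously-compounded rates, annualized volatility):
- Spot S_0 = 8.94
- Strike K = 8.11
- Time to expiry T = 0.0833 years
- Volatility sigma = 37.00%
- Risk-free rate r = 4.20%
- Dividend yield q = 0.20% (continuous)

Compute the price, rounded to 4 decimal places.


Answer: Price = 0.0840

Derivation:
d1 = (ln(S/K) + (r - q + 0.5*sigma^2) * T) / (sigma * sqrt(T)) = 0.99703311
d2 = d1 - sigma * sqrt(T) = 0.89024467
exp(-rT) = 0.99650751; exp(-qT) = 0.99983341
P = K * exp(-rT) * N(-d2) - S_0 * exp(-qT) * N(-d1)
N(-d1) = 0.15937422; N(-d2) = 0.18666726
P = 8.1100 * 0.99650751 * 0.18666726 - 8.9400 * 0.99983341 * 0.15937422 = 0.0840


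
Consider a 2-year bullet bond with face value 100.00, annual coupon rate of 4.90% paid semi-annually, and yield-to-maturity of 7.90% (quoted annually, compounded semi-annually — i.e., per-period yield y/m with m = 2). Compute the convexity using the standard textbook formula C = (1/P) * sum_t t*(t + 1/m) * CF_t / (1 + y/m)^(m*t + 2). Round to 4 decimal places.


Answer: Convexity = 4.4030

Derivation:
Coupon per period c = face * coupon_rate / m = 2.450000
Periods per year m = 2; per-period yield y/m = 0.039500
Number of cashflows N = 4
Cashflows (t years, CF_t, discount factor 1/(1+y/m)^(m*t), PV):
  t = 0.5000: CF_t = 2.450000, DF = 0.962001, PV = 2.356902
  t = 1.0000: CF_t = 2.450000, DF = 0.925446, PV = 2.267342
  t = 1.5000: CF_t = 2.450000, DF = 0.890280, PV = 2.181186
  t = 2.0000: CF_t = 102.450000, DF = 0.856450, PV = 87.743305
Price P = sum_t PV_t = 94.548735
Convexity numerator sum_t t*(t + 1/m) * CF_t / (1+y/m)^(m*t + 2):
  t = 0.5000: term = 1.090593
  t = 1.0000: term = 3.147454
  t = 1.5000: term = 6.055707
  t = 2.0000: term = 406.008387
Convexity = (1/P) * sum = 416.302141 / 94.548735 = 4.403043


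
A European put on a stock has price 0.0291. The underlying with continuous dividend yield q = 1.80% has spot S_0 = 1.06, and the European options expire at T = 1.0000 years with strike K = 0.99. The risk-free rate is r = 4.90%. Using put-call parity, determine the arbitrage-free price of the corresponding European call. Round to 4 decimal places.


Answer: Call price = 0.1275

Derivation:
Put-call parity: C - P = S_0 * exp(-qT) - K * exp(-rT).
S_0 * exp(-qT) = 1.0600 * 0.98216103 = 1.04109069
K * exp(-rT) = 0.9900 * 0.95218113 = 0.94265932
C = P + S*exp(-qT) - K*exp(-rT)
C = 0.0291 + 1.04109069 - 0.94265932 = 0.1275


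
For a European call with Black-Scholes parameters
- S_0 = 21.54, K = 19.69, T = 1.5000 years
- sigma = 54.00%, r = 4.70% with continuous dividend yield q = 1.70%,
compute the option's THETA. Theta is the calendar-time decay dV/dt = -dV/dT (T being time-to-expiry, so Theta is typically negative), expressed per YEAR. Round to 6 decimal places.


d1 = 0.5345040324; d2 = -0.1268581982
phi(d1) = 0.3458376570; exp(-qT) = 0.9748223790; exp(-rT) = 0.9319277395
Theta = -S*exp(-qT)*phi(d1)*sigma/(2*sqrt(T)) - r*K*exp(-rT)*N(d2) + q*S*exp(-qT)*N(d1)
N(d1) = 0.7035035698; N(d2) = 0.4495263161; sqrt(T) = 1.2247448714
Term 1 = -21.5400 * 0.9748223790 * 0.3458376570 * 0.5400 / (2 * 1.2247448714) = -1.6008904157
Term 2 = -0.0470 * 19.6900 * 0.9319277395 * 0.4495263161 = -0.3876867285
Term 3 = 0.0170 * 21.5400 * 0.9748223790 * 0.7035035698 = 0.2511229570
Theta = -1.6008904157 + (-0.3876867285) + (0.2511229570) = -1.737454

Answer: Theta = -1.737454


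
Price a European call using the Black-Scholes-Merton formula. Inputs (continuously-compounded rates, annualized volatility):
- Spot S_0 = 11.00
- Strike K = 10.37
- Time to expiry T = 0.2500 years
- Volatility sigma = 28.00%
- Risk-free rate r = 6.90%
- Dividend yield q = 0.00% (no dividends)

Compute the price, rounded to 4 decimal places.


d1 = (ln(S/K) + (r - q + 0.5*sigma^2) * T) / (sigma * sqrt(T)) = 0.61448750
d2 = d1 - sigma * sqrt(T) = 0.47448750
exp(-rT) = 0.98289793; exp(-qT) = 1.00000000
C = S_0 * exp(-qT) * N(d1) - K * exp(-rT) * N(d2)
N(d1) = 0.73055339; N(d2) = 0.68242385
C = 11.0000 * 1.00000000 * 0.73055339 - 10.3700 * 0.98289793 * 0.68242385 = 1.0804

Answer: Price = 1.0804


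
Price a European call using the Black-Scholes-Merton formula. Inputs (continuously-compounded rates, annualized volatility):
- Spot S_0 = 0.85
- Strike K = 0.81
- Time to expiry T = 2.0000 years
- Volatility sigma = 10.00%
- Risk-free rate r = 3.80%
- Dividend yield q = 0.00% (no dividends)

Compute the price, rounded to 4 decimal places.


Answer: Price = 0.1111

Derivation:
d1 = (ln(S/K) + (r - q + 0.5*sigma^2) * T) / (sigma * sqrt(T)) = 0.94895216
d2 = d1 - sigma * sqrt(T) = 0.80753081
exp(-rT) = 0.92681621; exp(-qT) = 1.00000000
C = S_0 * exp(-qT) * N(d1) - K * exp(-rT) * N(d2)
N(d1) = 0.82867753; N(d2) = 0.79031963
C = 0.8500 * 1.00000000 * 0.82867753 - 0.8100 * 0.92681621 * 0.79031963 = 0.1111


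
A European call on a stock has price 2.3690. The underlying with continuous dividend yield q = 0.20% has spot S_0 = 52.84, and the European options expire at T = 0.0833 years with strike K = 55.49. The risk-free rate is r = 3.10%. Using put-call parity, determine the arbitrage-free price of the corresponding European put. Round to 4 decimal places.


Put-call parity: C - P = S_0 * exp(-qT) - K * exp(-rT).
S_0 * exp(-qT) = 52.8400 * 0.99983341 = 52.83119759
K * exp(-rT) = 55.4900 * 0.99742103 = 55.34689303
P = C - S*exp(-qT) + K*exp(-rT)
P = 2.3690 - 52.83119759 + 55.34689303 = 4.8847

Answer: Put price = 4.8847


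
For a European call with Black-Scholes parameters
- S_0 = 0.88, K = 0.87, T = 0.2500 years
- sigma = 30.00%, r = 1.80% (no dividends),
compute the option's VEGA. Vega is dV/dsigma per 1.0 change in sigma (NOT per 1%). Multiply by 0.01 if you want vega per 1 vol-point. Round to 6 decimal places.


d1 = 0.1811913055; d2 = 0.0311913055
phi(d1) = 0.3924470412; exp(-qT) = 1.0000000000; exp(-rT) = 0.9955101098
Vega = S * exp(-qT) * phi(d1) * sqrt(T) = 0.8800 * 1.0000000000 * 0.3924470412 * 0.5000000000 = 0.172677

Answer: Vega = 0.172677


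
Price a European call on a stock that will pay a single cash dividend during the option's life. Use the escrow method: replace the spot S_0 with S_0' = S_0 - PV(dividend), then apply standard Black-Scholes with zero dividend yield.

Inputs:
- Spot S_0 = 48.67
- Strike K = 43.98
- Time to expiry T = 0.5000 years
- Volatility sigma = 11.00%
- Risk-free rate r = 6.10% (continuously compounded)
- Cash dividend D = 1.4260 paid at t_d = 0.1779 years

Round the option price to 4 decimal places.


Answer: Price = 4.7539

Derivation:
PV(D) = D * exp(-r * t_d) = 1.4260 * 0.98920677 = 1.41060885
S_0' = S_0 - PV(D) = 48.6700 - 1.41060885 = 47.25939115
d1 = (ln(S_0'/K) + (r + sigma^2/2)*T) / (sigma*sqrt(T)) = 1.35560603
d2 = d1 - sigma*sqrt(T) = 1.27782428
exp(-rT) = 0.96996043
N(d1) = 0.91238772; N(d2) = 0.89934430
C = S_0' * N(d1) - K * exp(-rT) * N(d2) = 47.25939115 * 0.91238772 - 43.9800 * 0.96996043 * 0.89934430 = 4.7539


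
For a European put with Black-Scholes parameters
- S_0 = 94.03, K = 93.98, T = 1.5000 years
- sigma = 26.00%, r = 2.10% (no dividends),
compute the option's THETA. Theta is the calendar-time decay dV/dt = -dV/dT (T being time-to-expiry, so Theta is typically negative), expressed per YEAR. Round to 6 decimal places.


d1 = 0.2598088560; d2 = -0.0586248106
phi(d1) = 0.3857025301; exp(-qT) = 1.0000000000; exp(-rT) = 0.9689909565
Theta = -S*exp(-qT)*phi(d1)*sigma/(2*sqrt(T)) + r*K*exp(-rT)*N(-d2) - q*S*exp(-qT)*N(-d1)
N(-d1) = 0.3975056097; N(-d2) = 0.5233745257; sqrt(T) = 1.2247448714
Term 1 = -94.0300 * 1.0000000000 * 0.3857025301 * 0.2600 / (2 * 1.2247448714) = -3.8496092270
Term 2 = 0.0210 * 93.9800 * 0.9689909565 * 0.5233745257 = 1.0008915888
Term 3 = 0 (no dividend yield, q = 0)
Theta = -3.8496092270 + (1.0008915888) + (0.0000000000) = -2.848718

Answer: Theta = -2.848718


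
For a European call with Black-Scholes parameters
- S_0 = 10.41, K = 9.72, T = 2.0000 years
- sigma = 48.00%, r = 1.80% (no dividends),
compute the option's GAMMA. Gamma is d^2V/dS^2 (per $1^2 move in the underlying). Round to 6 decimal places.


d1 = 0.4934740072; d2 = -0.1853485027
phi(d1) = 0.3532084695; exp(-qT) = 1.0000000000; exp(-rT) = 0.9646402935
Gamma = exp(-qT) * phi(d1) / (S * sigma * sqrt(T)) = 1.0000000000 * 0.3532084695 / (10.4100 * 0.4800 * 1.4142135624) = 0.049983

Answer: Gamma = 0.049983


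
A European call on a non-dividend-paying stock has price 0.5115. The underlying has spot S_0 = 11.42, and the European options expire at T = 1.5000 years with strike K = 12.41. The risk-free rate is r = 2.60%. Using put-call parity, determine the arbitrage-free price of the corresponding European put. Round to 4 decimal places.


Answer: Put price = 1.0268

Derivation:
Put-call parity: C - P = S_0 * exp(-qT) - K * exp(-rT).
S_0 * exp(-qT) = 11.4200 * 1.00000000 = 11.42000000
K * exp(-rT) = 12.4100 * 0.96175071 = 11.93532630
P = C - S*exp(-qT) + K*exp(-rT)
P = 0.5115 - 11.42000000 + 11.93532630 = 1.0268


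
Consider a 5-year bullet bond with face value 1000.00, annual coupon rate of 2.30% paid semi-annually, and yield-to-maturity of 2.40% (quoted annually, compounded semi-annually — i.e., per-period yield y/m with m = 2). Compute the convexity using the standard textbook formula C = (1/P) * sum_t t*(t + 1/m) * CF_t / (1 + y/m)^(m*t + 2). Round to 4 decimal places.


Answer: Convexity = 25.0763

Derivation:
Coupon per period c = face * coupon_rate / m = 11.500000
Periods per year m = 2; per-period yield y/m = 0.012000
Number of cashflows N = 10
Cashflows (t years, CF_t, discount factor 1/(1+y/m)^(m*t), PV):
  t = 0.5000: CF_t = 11.500000, DF = 0.988142, PV = 11.363636
  t = 1.0000: CF_t = 11.500000, DF = 0.976425, PV = 11.228890
  t = 1.5000: CF_t = 11.500000, DF = 0.964847, PV = 11.095741
  t = 2.0000: CF_t = 11.500000, DF = 0.953406, PV = 10.964171
  t = 2.5000: CF_t = 11.500000, DF = 0.942101, PV = 10.834161
  t = 3.0000: CF_t = 11.500000, DF = 0.930930, PV = 10.705693
  t = 3.5000: CF_t = 11.500000, DF = 0.919891, PV = 10.578748
  t = 4.0000: CF_t = 11.500000, DF = 0.908983, PV = 10.453308
  t = 4.5000: CF_t = 11.500000, DF = 0.898205, PV = 10.329356
  t = 5.0000: CF_t = 1011.500000, DF = 0.887554, PV = 897.761056
Price P = sum_t PV_t = 995.314758
Convexity numerator sum_t t*(t + 1/m) * CF_t / (1+y/m)^(m*t + 2):
  t = 0.5000: term = 5.547870
  t = 1.0000: term = 16.446256
  t = 1.5000: term = 32.502482
  t = 2.0000: term = 53.528463
  t = 2.5000: term = 79.340607
  t = 3.0000: term = 109.759732
  t = 3.5000: term = 144.610978
  t = 4.0000: term = 183.723716
  t = 4.5000: term = 226.931467
  t = 5.0000: term = 24106.404014
Convexity = (1/P) * sum = 24958.795585 / 995.314758 = 25.076284


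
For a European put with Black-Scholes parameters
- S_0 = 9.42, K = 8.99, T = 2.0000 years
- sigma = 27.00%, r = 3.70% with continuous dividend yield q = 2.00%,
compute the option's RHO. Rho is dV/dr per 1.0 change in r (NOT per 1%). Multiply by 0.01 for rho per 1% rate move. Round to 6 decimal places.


d1 = 0.4023234360; d2 = 0.0204857742
phi(d1) = 0.3679270454; exp(-qT) = 0.9607894392; exp(-rT) = 0.9286716938
N(-d2) = 0.4918279301
Rho = -K*T*exp(-rT)*N(-d2) = -8.9900 * 2.0000 * 0.9286716938 * 0.4918279301 = -8.212305

Answer: Rho = -8.212305


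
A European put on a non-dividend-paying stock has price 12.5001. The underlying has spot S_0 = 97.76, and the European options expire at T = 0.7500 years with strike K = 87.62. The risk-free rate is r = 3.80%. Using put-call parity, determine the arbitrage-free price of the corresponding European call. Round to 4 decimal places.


Answer: Call price = 25.1020

Derivation:
Put-call parity: C - P = S_0 * exp(-qT) - K * exp(-rT).
S_0 * exp(-qT) = 97.7600 * 1.00000000 = 97.76000000
K * exp(-rT) = 87.6200 * 0.97190229 = 85.15807901
C = P + S*exp(-qT) - K*exp(-rT)
C = 12.5001 + 97.76000000 - 85.15807901 = 25.1020


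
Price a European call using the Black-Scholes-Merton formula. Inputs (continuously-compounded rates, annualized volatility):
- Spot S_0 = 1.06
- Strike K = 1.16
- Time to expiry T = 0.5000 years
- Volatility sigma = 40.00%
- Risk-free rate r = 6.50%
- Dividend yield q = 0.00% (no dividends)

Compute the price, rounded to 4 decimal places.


d1 = (ln(S/K) + (r - q + 0.5*sigma^2) * T) / (sigma * sqrt(T)) = -0.06240605
d2 = d1 - sigma * sqrt(T) = -0.34524876
exp(-rT) = 0.96802245; exp(-qT) = 1.00000000
C = S_0 * exp(-qT) * N(d1) - K * exp(-rT) * N(d2)
N(d1) = 0.47511974; N(d2) = 0.36495368
C = 1.0600 * 1.00000000 * 0.47511974 - 1.1600 * 0.96802245 * 0.36495368 = 0.0938

Answer: Price = 0.0938


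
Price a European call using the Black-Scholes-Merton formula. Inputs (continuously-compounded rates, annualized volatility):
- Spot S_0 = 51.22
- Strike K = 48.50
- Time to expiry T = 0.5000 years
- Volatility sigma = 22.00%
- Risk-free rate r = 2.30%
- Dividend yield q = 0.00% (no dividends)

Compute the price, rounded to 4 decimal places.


d1 = (ln(S/K) + (r - q + 0.5*sigma^2) * T) / (sigma * sqrt(T)) = 0.50247190
d2 = d1 - sigma * sqrt(T) = 0.34690840
exp(-rT) = 0.98856587; exp(-qT) = 1.00000000
C = S_0 * exp(-qT) * N(d1) - K * exp(-rT) * N(d2)
N(d1) = 0.69233219; N(d2) = 0.63566993
C = 51.2200 * 1.00000000 * 0.69233219 - 48.5000 * 0.98856587 * 0.63566993 = 4.9838

Answer: Price = 4.9838


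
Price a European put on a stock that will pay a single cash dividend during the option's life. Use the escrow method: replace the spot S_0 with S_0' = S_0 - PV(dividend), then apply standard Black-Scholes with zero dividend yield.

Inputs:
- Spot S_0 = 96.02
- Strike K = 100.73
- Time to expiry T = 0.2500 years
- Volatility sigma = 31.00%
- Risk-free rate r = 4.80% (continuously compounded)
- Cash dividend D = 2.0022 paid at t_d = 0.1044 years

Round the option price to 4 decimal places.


PV(D) = D * exp(-r * t_d) = 2.0022 * 0.99500134 = 1.99219167
S_0' = S_0 - PV(D) = 96.0200 - 1.99219167 = 94.02780833
d1 = (ln(S_0'/K) + (r + sigma^2/2)*T) / (sigma*sqrt(T)) = -0.28929418
d2 = d1 - sigma*sqrt(T) = -0.44429418
exp(-rT) = 0.98807171
N(-d1) = 0.61382187; N(-d2) = 0.67158505
P = K * exp(-rT) * N(-d2) - S_0' * N(-d1) = 100.7300 * 0.98807171 * 0.67158505 - 94.02780833 * 0.61382187 = 9.1255

Answer: Price = 9.1255


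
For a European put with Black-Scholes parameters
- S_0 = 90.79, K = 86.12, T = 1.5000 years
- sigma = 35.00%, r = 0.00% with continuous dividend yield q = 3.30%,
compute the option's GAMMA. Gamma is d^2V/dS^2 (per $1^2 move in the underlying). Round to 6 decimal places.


d1 = 0.2220461866; d2 = -0.2066145184
phi(d1) = 0.3892276891; exp(-qT) = 0.9517051581; exp(-rT) = 1.0000000000
Gamma = exp(-qT) * phi(d1) / (S * sigma * sqrt(T)) = 0.9517051581 * 0.3892276891 / (90.7900 * 0.3500 * 1.2247448714) = 0.009518

Answer: Gamma = 0.009518


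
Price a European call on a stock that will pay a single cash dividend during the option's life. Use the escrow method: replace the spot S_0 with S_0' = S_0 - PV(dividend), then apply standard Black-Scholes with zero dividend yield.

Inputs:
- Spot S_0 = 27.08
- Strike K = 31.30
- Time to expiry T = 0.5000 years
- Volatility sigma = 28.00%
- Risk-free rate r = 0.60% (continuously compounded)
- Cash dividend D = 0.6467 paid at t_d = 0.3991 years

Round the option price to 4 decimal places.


PV(D) = D * exp(-r * t_d) = 0.6467 * 0.99760826 = 0.64515326
S_0' = S_0 - PV(D) = 27.0800 - 0.64515326 = 26.43484674
d1 = (ln(S_0'/K) + (r + sigma^2/2)*T) / (sigma*sqrt(T)) = -0.73910339
d2 = d1 - sigma*sqrt(T) = -0.93709329
exp(-rT) = 0.99700450
N(d1) = 0.22992211; N(d2) = 0.17435529
C = S_0' * N(d1) - K * exp(-rT) * N(d2) = 26.43484674 * 0.22992211 - 31.3000 * 0.99700450 * 0.17435529 = 0.6370

Answer: Price = 0.6370


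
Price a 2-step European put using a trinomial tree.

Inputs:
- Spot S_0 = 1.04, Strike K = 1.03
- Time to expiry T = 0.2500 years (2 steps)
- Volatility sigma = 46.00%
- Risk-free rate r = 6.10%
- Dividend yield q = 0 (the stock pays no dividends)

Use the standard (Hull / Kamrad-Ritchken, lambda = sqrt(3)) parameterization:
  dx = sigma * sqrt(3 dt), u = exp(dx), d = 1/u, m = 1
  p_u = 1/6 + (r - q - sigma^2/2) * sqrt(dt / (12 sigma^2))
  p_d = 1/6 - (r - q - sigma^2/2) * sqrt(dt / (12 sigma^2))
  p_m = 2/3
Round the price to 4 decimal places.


dt = T/N = 0.125000; dx = sigma*sqrt(3*dt) = 0.281691
u = exp(dx) = 1.325370; d = 1/u = 0.754507
p_u = 0.156727, p_m = 0.666667, p_d = 0.176607
Discount per step: exp(-r*dt) = 0.992404
Stock lattice S(k, j) with j the centered position index:
  k=0: S(0,+0) = 1.0400
  k=1: S(1,-1) = 0.7847; S(1,+0) = 1.0400; S(1,+1) = 1.3784
  k=2: S(2,-2) = 0.5921; S(2,-1) = 0.7847; S(2,+0) = 1.0400; S(2,+1) = 1.3784; S(2,+2) = 1.8269
Terminal payoffs V(N, j) = max(K - S_T, 0):
  V(2,-2) = 0.437949; V(2,-1) = 0.245313; V(2,+0) = 0.000000; V(2,+1) = 0.000000; V(2,+2) = 0.000000
Backward induction: V(k, j) = exp(-r*dt) * [p_u * V(k+1, j+1) + p_m * V(k+1, j) + p_d * V(k+1, j-1)]
  V(1,-1) = exp(-r*dt) * [p_u*0.000000 + p_m*0.245313 + p_d*0.437949] = 0.239057
  V(1,+0) = exp(-r*dt) * [p_u*0.000000 + p_m*0.000000 + p_d*0.245313] = 0.042995
  V(1,+1) = exp(-r*dt) * [p_u*0.000000 + p_m*0.000000 + p_d*0.000000] = 0.000000
  V(0,+0) = exp(-r*dt) * [p_u*0.000000 + p_m*0.042995 + p_d*0.239057] = 0.070344

Answer: Price = V(0,0) = 0.0703


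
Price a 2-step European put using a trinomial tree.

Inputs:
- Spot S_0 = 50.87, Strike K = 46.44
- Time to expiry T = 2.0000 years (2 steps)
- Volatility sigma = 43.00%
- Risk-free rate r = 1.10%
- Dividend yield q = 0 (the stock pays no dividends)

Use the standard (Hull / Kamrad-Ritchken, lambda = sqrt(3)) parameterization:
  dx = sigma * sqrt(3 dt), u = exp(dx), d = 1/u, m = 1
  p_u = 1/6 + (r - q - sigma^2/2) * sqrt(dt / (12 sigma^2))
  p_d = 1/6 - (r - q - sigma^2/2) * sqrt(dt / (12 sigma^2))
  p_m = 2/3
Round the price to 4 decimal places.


dt = T/N = 1.000000; dx = sigma*sqrt(3*dt) = 0.744782
u = exp(dx) = 2.105982; d = 1/u = 0.474838
p_u = 0.111986, p_m = 0.666667, p_d = 0.221347
Discount per step: exp(-r*dt) = 0.989060
Stock lattice S(k, j) with j the centered position index:
  k=0: S(0,+0) = 50.8700
  k=1: S(1,-1) = 24.1550; S(1,+0) = 50.8700; S(1,+1) = 107.1313
  k=2: S(2,-2) = 11.4697; S(2,-1) = 24.1550; S(2,+0) = 50.8700; S(2,+1) = 107.1313; S(2,+2) = 225.6166
Terminal payoffs V(N, j) = max(K - S_T, 0):
  V(2,-2) = 34.970290; V(2,-1) = 22.284997; V(2,+0) = 0.000000; V(2,+1) = 0.000000; V(2,+2) = 0.000000
Backward induction: V(k, j) = exp(-r*dt) * [p_u * V(k+1, j+1) + p_m * V(k+1, j) + p_d * V(k+1, j-1)]
  V(1,-1) = exp(-r*dt) * [p_u*0.000000 + p_m*22.284997 + p_d*34.970290] = 22.350030
  V(1,+0) = exp(-r*dt) * [p_u*0.000000 + p_m*0.000000 + p_d*22.284997] = 4.878757
  V(1,+1) = exp(-r*dt) * [p_u*0.000000 + p_m*0.000000 + p_d*0.000000] = 0.000000
  V(0,+0) = exp(-r*dt) * [p_u*0.000000 + p_m*4.878757 + p_d*22.350030] = 8.109918

Answer: Price = V(0,0) = 8.1099


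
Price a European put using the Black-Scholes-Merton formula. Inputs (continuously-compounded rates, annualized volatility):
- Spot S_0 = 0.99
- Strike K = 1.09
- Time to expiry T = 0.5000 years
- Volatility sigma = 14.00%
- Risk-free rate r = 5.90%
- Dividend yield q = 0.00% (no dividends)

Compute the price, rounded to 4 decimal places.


d1 = (ln(S/K) + (r - q + 0.5*sigma^2) * T) / (sigma * sqrt(T)) = -0.62455744
d2 = d1 - sigma * sqrt(T) = -0.72355239
exp(-rT) = 0.97093088; exp(-qT) = 1.00000000
P = K * exp(-rT) * N(-d2) - S_0 * exp(-qT) * N(-d1)
N(-d1) = 0.73386922; N(-d2) = 0.76532971
P = 1.0900 * 0.97093088 * 0.76532971 - 0.9900 * 1.00000000 * 0.73386922 = 0.0834

Answer: Price = 0.0834


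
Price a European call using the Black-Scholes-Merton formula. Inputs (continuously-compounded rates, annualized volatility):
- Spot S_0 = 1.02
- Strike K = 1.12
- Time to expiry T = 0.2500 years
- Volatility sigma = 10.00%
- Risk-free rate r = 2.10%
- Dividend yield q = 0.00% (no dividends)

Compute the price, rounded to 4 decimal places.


Answer: Price = 0.0008

Derivation:
d1 = (ln(S/K) + (r - q + 0.5*sigma^2) * T) / (sigma * sqrt(T)) = -1.74052116
d2 = d1 - sigma * sqrt(T) = -1.79052116
exp(-rT) = 0.99476376; exp(-qT) = 1.00000000
C = S_0 * exp(-qT) * N(d1) - K * exp(-rT) * N(d2)
N(d1) = 0.04088377; N(d2) = 0.03668508
C = 1.0200 * 1.00000000 * 0.04088377 - 1.1200 * 0.99476376 * 0.03668508 = 0.0008


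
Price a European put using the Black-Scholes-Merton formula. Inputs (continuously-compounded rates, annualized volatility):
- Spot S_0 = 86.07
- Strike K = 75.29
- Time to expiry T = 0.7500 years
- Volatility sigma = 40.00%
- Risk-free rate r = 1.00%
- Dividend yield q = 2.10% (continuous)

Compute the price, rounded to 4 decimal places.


Answer: Price = 6.6685

Derivation:
d1 = (ln(S/K) + (r - q + 0.5*sigma^2) * T) / (sigma * sqrt(T)) = 0.53567596
d2 = d1 - sigma * sqrt(T) = 0.18926580
exp(-rT) = 0.99252805; exp(-qT) = 0.98437338
P = K * exp(-rT) * N(-d2) - S_0 * exp(-qT) * N(-d1)
N(-d1) = 0.29609126; N(-d2) = 0.42494225
P = 75.2900 * 0.99252805 * 0.42494225 - 86.0700 * 0.98437338 * 0.29609126 = 6.6685


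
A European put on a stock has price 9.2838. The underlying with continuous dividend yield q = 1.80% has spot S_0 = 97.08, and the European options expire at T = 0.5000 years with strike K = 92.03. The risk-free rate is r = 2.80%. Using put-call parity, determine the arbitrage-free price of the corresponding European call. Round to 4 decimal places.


Put-call parity: C - P = S_0 * exp(-qT) - K * exp(-rT).
S_0 * exp(-qT) = 97.0800 * 0.99104038 = 96.21019997
K * exp(-rT) = 92.0300 * 0.98609754 = 90.75055700
C = P + S*exp(-qT) - K*exp(-rT)
C = 9.2838 + 96.21019997 - 90.75055700 = 14.7434

Answer: Call price = 14.7434


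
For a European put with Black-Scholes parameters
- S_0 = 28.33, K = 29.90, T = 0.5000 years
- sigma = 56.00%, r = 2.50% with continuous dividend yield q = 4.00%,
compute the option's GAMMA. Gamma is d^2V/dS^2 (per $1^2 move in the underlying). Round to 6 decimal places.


Answer: Gamma = 0.034826

Derivation:
d1 = 0.0428376234; d2 = -0.3531421740
phi(d1) = 0.3985764064; exp(-qT) = 0.9801986733; exp(-rT) = 0.9875778005
Gamma = exp(-qT) * phi(d1) / (S * sigma * sqrt(T)) = 0.9801986733 * 0.3985764064 / (28.3300 * 0.5600 * 0.7071067812) = 0.034826


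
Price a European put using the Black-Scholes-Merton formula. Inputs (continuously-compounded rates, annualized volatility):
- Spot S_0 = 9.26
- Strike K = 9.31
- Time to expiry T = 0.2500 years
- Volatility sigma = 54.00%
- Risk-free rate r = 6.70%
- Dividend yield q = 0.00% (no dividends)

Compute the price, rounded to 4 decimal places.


d1 = (ln(S/K) + (r - q + 0.5*sigma^2) * T) / (sigma * sqrt(T)) = 0.17709243
d2 = d1 - sigma * sqrt(T) = -0.09290757
exp(-rT) = 0.98338950; exp(-qT) = 1.00000000
P = K * exp(-rT) * N(-d2) - S_0 * exp(-qT) * N(-d1)
N(-d1) = 0.42971789; N(-d2) = 0.53701150
P = 9.3100 * 0.98338950 * 0.53701150 - 9.2600 * 1.00000000 * 0.42971789 = 0.9373

Answer: Price = 0.9373


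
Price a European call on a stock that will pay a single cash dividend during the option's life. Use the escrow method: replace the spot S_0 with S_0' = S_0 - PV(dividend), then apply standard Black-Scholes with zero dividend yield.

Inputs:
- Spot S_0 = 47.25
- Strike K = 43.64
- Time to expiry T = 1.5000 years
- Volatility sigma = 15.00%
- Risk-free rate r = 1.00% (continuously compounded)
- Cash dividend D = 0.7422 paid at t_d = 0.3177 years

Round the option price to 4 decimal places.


Answer: Price = 5.3301

Derivation:
PV(D) = D * exp(-r * t_d) = 0.7422 * 0.99682804 = 0.73984577
S_0' = S_0 - PV(D) = 47.2500 - 0.73984577 = 46.51015423
d1 = (ln(S_0'/K) + (r + sigma^2/2)*T) / (sigma*sqrt(T)) = 0.52022534
d2 = d1 - sigma*sqrt(T) = 0.33651361
exp(-rT) = 0.98511194
N(d1) = 0.69854674; N(d2) = 0.63175821
C = S_0' * N(d1) - K * exp(-rT) * N(d2) = 46.51015423 * 0.69854674 - 43.6400 * 0.98511194 * 0.63175821 = 5.3301


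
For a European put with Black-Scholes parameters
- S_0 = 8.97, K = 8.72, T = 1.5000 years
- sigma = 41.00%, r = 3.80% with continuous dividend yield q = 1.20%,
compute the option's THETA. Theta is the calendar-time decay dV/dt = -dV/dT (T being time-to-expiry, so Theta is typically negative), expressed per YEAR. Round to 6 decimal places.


Answer: Theta = -0.412185

Derivation:
d1 = 0.3850307883; d2 = -0.1171146090
phi(d1) = 0.3704403347; exp(-qT) = 0.9821610324; exp(-rT) = 0.9445940694
Theta = -S*exp(-qT)*phi(d1)*sigma/(2*sqrt(T)) + r*K*exp(-rT)*N(-d2) - q*S*exp(-qT)*N(-d1)
N(-d1) = 0.3501073025; N(-d2) = 0.5466153834; sqrt(T) = 1.2247448714
Term 1 = -8.9700 * 0.9821610324 * 0.3704403347 * 0.4100 / (2 * 1.2247448714) = -0.5462628193
Term 2 = 0.0380 * 8.7200 * 0.9445940694 * 0.5466153834 = 0.1710909926
Term 3 = -0.0120 * 8.9700 * 0.9821610324 * 0.3501073025 = -0.0370132787
Theta = -0.5462628193 + (0.1710909926) + (-0.0370132787) = -0.412185


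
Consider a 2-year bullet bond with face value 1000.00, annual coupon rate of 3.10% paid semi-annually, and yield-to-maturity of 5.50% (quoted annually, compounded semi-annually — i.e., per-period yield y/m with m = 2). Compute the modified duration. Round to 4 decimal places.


Coupon per period c = face * coupon_rate / m = 15.500000
Periods per year m = 2; per-period yield y/m = 0.027500
Number of cashflows N = 4
Cashflows (t years, CF_t, discount factor 1/(1+y/m)^(m*t), PV):
  t = 0.5000: CF_t = 15.500000, DF = 0.973236, PV = 15.085158
  t = 1.0000: CF_t = 15.500000, DF = 0.947188, PV = 14.681419
  t = 1.5000: CF_t = 15.500000, DF = 0.921838, PV = 14.288486
  t = 2.0000: CF_t = 1015.500000, DF = 0.897166, PV = 911.071803
Price P = sum_t PV_t = 955.126866
First compute Macaulay numerator sum_t t * PV_t:
  t * PV_t at t = 0.5000: 7.542579
  t * PV_t at t = 1.0000: 14.681419
  t * PV_t at t = 1.5000: 21.432729
  t * PV_t at t = 2.0000: 1822.143605
Macaulay duration D = 1865.800332 / 955.126866 = 1.953458
Modified duration = D / (1 + y/m) = 1.953458 / (1 + 0.027500) = 1.901176

Answer: Modified duration = 1.9012


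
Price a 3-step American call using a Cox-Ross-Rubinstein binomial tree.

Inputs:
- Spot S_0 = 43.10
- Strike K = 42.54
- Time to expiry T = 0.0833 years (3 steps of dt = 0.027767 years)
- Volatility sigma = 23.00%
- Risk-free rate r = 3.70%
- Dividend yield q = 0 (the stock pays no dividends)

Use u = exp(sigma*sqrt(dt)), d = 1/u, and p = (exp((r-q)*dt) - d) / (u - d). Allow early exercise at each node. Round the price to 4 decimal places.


Answer: Price = V(0,0) = 1.5862

Derivation:
dt = T/N = 0.027767
u = exp(sigma*sqrt(dt)) = 1.039070; d = 1/u = 0.962399
p = (exp((r-q)*dt) - d) / (u - d) = 0.503826
Discount per step: exp(-r*dt) = 0.998973
Stock lattice S(k, i) with i counting down-moves:
  k=0: S(0,0) = 43.1000
  k=1: S(1,0) = 44.7839; S(1,1) = 41.4794
  k=2: S(2,0) = 46.5336; S(2,1) = 43.1000; S(2,2) = 39.9198
  k=3: S(3,0) = 48.3516; S(3,1) = 44.7839; S(3,2) = 41.4794; S(3,3) = 38.4188
Terminal payoffs V(N, i) = max(S_T - K, 0):
  V(3,0) = 5.811633; V(3,1) = 2.243898; V(3,2) = 0.000000; V(3,3) = 0.000000
Backward induction: V(k, i) = exp(-r*dt) * [p * V(k+1, i) + (1-p) * V(k+1, i+1)]; then take max(V_cont, immediate exercise) for American.
  V(2,0) = exp(-r*dt) * [p*5.811633 + (1-p)*2.243898] = 4.037268; exercise = 3.993586; V(2,0) = max -> 4.037268
  V(2,1) = exp(-r*dt) * [p*2.243898 + (1-p)*0.000000] = 1.129375; exercise = 0.560000; V(2,1) = max -> 1.129375
  V(2,2) = exp(-r*dt) * [p*0.000000 + (1-p)*0.000000] = 0.000000; exercise = 0.000000; V(2,2) = max -> 0.000000
  V(1,0) = exp(-r*dt) * [p*4.037268 + (1-p)*1.129375] = 2.591784; exercise = 2.243898; V(1,0) = max -> 2.591784
  V(1,1) = exp(-r*dt) * [p*1.129375 + (1-p)*0.000000] = 0.568425; exercise = 0.000000; V(1,1) = max -> 0.568425
  V(0,0) = exp(-r*dt) * [p*2.591784 + (1-p)*0.568425] = 1.586216; exercise = 0.560000; V(0,0) = max -> 1.586216


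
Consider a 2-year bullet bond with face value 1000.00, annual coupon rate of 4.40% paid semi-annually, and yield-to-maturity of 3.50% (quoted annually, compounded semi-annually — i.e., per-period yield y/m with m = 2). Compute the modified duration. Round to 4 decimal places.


Coupon per period c = face * coupon_rate / m = 22.000000
Periods per year m = 2; per-period yield y/m = 0.017500
Number of cashflows N = 4
Cashflows (t years, CF_t, discount factor 1/(1+y/m)^(m*t), PV):
  t = 0.5000: CF_t = 22.000000, DF = 0.982801, PV = 21.621622
  t = 1.0000: CF_t = 22.000000, DF = 0.965898, PV = 21.249751
  t = 1.5000: CF_t = 22.000000, DF = 0.949285, PV = 20.884276
  t = 2.0000: CF_t = 1022.000000, DF = 0.932959, PV = 953.483593
Price P = sum_t PV_t = 1017.239241
First compute Macaulay numerator sum_t t * PV_t:
  t * PV_t at t = 0.5000: 10.810811
  t * PV_t at t = 1.0000: 21.249751
  t * PV_t at t = 1.5000: 31.326414
  t * PV_t at t = 2.0000: 1906.967185
Macaulay duration D = 1970.354161 / 1017.239241 = 1.936962
Modified duration = D / (1 + y/m) = 1.936962 / (1 + 0.017500) = 1.903649

Answer: Modified duration = 1.9036


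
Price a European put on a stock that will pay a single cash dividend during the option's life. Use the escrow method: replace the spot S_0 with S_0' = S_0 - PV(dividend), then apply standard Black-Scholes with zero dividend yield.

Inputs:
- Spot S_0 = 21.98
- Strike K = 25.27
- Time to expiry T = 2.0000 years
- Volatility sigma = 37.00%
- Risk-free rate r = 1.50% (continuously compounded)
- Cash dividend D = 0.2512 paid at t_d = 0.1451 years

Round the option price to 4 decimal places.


PV(D) = D * exp(-r * t_d) = 0.2512 * 0.99782587 = 0.25065386
S_0' = S_0 - PV(D) = 21.9800 - 0.25065386 = 21.72934614
d1 = (ln(S_0'/K) + (r + sigma^2/2)*T) / (sigma*sqrt(T)) = 0.03047398
d2 = d1 - sigma*sqrt(T) = -0.49278504
exp(-rT) = 0.97044553
N(-d1) = 0.48784452; N(-d2) = 0.68891776
P = K * exp(-rT) * N(-d2) - S_0' * N(-d1) = 25.2700 * 0.97044553 * 0.68891776 - 21.72934614 * 0.48784452 = 6.2939

Answer: Price = 6.2939


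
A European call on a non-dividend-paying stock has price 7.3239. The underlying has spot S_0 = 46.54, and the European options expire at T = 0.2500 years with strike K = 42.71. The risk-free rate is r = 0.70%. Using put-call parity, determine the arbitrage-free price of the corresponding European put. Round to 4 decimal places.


Answer: Put price = 3.4192

Derivation:
Put-call parity: C - P = S_0 * exp(-qT) - K * exp(-rT).
S_0 * exp(-qT) = 46.5400 * 1.00000000 = 46.54000000
K * exp(-rT) = 42.7100 * 0.99825153 = 42.63532286
P = C - S*exp(-qT) + K*exp(-rT)
P = 7.3239 - 46.54000000 + 42.63532286 = 3.4192


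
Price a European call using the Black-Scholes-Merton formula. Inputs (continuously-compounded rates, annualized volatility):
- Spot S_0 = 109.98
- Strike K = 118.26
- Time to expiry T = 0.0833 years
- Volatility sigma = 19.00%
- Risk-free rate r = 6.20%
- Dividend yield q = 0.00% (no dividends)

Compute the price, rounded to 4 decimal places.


d1 = (ln(S/K) + (r - q + 0.5*sigma^2) * T) / (sigma * sqrt(T)) = -1.20208122
d2 = d1 - sigma * sqrt(T) = -1.25691853
exp(-rT) = 0.99484871; exp(-qT) = 1.00000000
C = S_0 * exp(-qT) * N(d1) - K * exp(-rT) * N(d2)
N(d1) = 0.11466603; N(d2) = 0.10439157
C = 109.9800 * 1.00000000 * 0.11466603 - 118.2600 * 0.99484871 * 0.10439157 = 0.3292

Answer: Price = 0.3292


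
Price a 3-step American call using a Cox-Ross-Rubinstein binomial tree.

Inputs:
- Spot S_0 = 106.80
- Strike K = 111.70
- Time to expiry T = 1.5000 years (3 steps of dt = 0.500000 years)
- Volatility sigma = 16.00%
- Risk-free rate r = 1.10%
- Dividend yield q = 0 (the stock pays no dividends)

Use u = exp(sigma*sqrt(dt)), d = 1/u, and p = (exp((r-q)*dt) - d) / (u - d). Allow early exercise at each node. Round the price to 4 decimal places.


Answer: Price = V(0,0) = 7.4825

Derivation:
dt = T/N = 0.500000
u = exp(sigma*sqrt(dt)) = 1.119785; d = 1/u = 0.893028
p = (exp((r-q)*dt) - d) / (u - d) = 0.496068
Discount per step: exp(-r*dt) = 0.994515
Stock lattice S(k, i) with i counting down-moves:
  k=0: S(0,0) = 106.8000
  k=1: S(1,0) = 119.5931; S(1,1) = 95.3754
  k=2: S(2,0) = 133.9186; S(2,1) = 106.8000; S(2,2) = 85.1729
  k=3: S(3,0) = 149.9601; S(3,1) = 119.5931; S(3,2) = 95.3754; S(3,3) = 76.0618
Terminal payoffs V(N, i) = max(S_T - K, 0):
  V(3,0) = 38.260088; V(3,1) = 7.893084; V(3,2) = 0.000000; V(3,3) = 0.000000
Backward induction: V(k, i) = exp(-r*dt) * [p * V(k+1, i) + (1-p) * V(k+1, i+1)]; then take max(V_cont, immediate exercise) for American.
  V(2,0) = exp(-r*dt) * [p*38.260088 + (1-p)*7.893084] = 22.831256; exercise = 22.218592; V(2,0) = max -> 22.831256
  V(2,1) = exp(-r*dt) * [p*7.893084 + (1-p)*0.000000] = 3.894028; exercise = 0.000000; V(2,1) = max -> 3.894028
  V(2,2) = exp(-r*dt) * [p*0.000000 + (1-p)*0.000000] = 0.000000; exercise = 0.000000; V(2,2) = max -> 0.000000
  V(1,0) = exp(-r*dt) * [p*22.831256 + (1-p)*3.894028] = 13.215291; exercise = 7.893084; V(1,0) = max -> 13.215291
  V(1,1) = exp(-r*dt) * [p*3.894028 + (1-p)*0.000000] = 1.921106; exercise = 0.000000; V(1,1) = max -> 1.921106
  V(0,0) = exp(-r*dt) * [p*13.215291 + (1-p)*1.921106] = 7.482519; exercise = 0.000000; V(0,0) = max -> 7.482519


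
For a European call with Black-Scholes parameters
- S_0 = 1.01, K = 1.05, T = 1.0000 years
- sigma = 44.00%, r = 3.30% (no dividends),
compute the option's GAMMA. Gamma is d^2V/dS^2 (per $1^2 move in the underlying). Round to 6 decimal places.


d1 = 0.2067276516; d2 = -0.2332723484
phi(d1) = 0.3905080505; exp(-qT) = 1.0000000000; exp(-rT) = 0.9675385596
Gamma = exp(-qT) * phi(d1) / (S * sigma * sqrt(T)) = 1.0000000000 * 0.3905080505 / (1.0100 * 0.4400 * 1.0000000000) = 0.878731

Answer: Gamma = 0.878731


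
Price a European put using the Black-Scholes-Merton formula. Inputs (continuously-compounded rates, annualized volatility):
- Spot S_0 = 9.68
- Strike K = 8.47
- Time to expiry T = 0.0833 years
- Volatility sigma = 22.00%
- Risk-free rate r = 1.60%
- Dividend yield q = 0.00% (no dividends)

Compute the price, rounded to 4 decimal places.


Answer: Price = 0.0035

Derivation:
d1 = (ln(S/K) + (r - q + 0.5*sigma^2) * T) / (sigma * sqrt(T)) = 2.15573306
d2 = d1 - sigma * sqrt(T) = 2.09223723
exp(-rT) = 0.99866809; exp(-qT) = 1.00000000
P = K * exp(-rT) * N(-d2) - S_0 * exp(-qT) * N(-d1)
N(-d1) = 0.01555226; N(-d2) = 0.01820865
P = 8.4700 * 0.99866809 * 0.01820865 - 9.6800 * 1.00000000 * 0.01555226 = 0.0035


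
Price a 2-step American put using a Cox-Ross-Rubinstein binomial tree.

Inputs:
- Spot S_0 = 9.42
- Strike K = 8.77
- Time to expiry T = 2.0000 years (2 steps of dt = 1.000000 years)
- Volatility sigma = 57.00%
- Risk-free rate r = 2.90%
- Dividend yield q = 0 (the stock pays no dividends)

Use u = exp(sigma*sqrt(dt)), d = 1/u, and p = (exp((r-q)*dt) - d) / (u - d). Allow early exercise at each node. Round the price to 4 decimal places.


Answer: Price = V(0,0) = 2.0544

Derivation:
dt = T/N = 1.000000
u = exp(sigma*sqrt(dt)) = 1.768267; d = 1/u = 0.565525
p = (exp((r-q)*dt) - d) / (u - d) = 0.385701
Discount per step: exp(-r*dt) = 0.971416
Stock lattice S(k, i) with i counting down-moves:
  k=0: S(0,0) = 9.4200
  k=1: S(1,0) = 16.6571; S(1,1) = 5.3272
  k=2: S(2,0) = 29.4542; S(2,1) = 9.4200; S(2,2) = 3.0127
Terminal payoffs V(N, i) = max(K - S_T, 0):
  V(2,0) = 0.000000; V(2,1) = 0.000000; V(2,2) = 5.757305
Backward induction: V(k, i) = exp(-r*dt) * [p * V(k+1, i) + (1-p) * V(k+1, i+1)]; then take max(V_cont, immediate exercise) for American.
  V(1,0) = exp(-r*dt) * [p*0.000000 + (1-p)*0.000000] = 0.000000; exercise = 0.000000; V(1,0) = max -> 0.000000
  V(1,1) = exp(-r*dt) * [p*0.000000 + (1-p)*5.757305] = 3.435613; exercise = 3.442750; V(1,1) = max -> 3.442750
  V(0,0) = exp(-r*dt) * [p*0.000000 + (1-p)*3.442750] = 2.054426; exercise = 0.000000; V(0,0) = max -> 2.054426


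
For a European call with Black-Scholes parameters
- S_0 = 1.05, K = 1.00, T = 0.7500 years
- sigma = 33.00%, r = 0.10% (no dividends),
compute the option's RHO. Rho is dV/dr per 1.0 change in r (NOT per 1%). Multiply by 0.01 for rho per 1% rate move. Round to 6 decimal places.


d1 = 0.3162398105; d2 = 0.0304514273
phi(d1) = 0.3794841904; exp(-qT) = 1.0000000000; exp(-rT) = 0.9992502812
N(d2) = 0.5121464846
Rho = K*T*exp(-rT)*N(d2) = 1.0000 * 0.7500 * 0.9992502812 * 0.5121464846 = 0.383822

Answer: Rho = 0.383822


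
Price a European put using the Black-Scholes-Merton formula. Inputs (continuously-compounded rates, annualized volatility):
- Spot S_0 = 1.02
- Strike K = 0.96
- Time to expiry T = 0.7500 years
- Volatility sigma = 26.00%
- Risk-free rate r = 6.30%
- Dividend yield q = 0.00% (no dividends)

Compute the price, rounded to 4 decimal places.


d1 = (ln(S/K) + (r - q + 0.5*sigma^2) * T) / (sigma * sqrt(T)) = 0.59167132
d2 = d1 - sigma * sqrt(T) = 0.36650471
exp(-rT) = 0.95384891; exp(-qT) = 1.00000000
P = K * exp(-rT) * N(-d2) - S_0 * exp(-qT) * N(-d1)
N(-d1) = 0.27703535; N(-d2) = 0.35699425
P = 0.9600 * 0.95384891 * 0.35699425 - 1.0200 * 1.00000000 * 0.27703535 = 0.0443

Answer: Price = 0.0443


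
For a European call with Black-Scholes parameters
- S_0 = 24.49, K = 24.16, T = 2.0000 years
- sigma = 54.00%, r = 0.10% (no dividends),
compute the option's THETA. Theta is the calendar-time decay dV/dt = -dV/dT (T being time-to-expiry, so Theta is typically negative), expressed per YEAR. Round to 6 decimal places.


Answer: Theta = -1.729004

Derivation:
d1 = 0.4022213215; d2 = -0.3614540022
phi(d1) = 0.3679421593; exp(-qT) = 1.0000000000; exp(-rT) = 0.9980019987
Theta = -S*exp(-qT)*phi(d1)*sigma/(2*sqrt(T)) - r*K*exp(-rT)*N(d2) + q*S*exp(-qT)*N(d1)
N(d1) = 0.6562394240; N(d2) = 0.3588800424; sqrt(T) = 1.4142135624
Term 1 = -24.4900 * 1.0000000000 * 0.3679421593 * 0.5400 / (2 * 1.4142135624) = -1.7203511581
Term 2 = -0.0010 * 24.1600 * 0.9980019987 * 0.3588800424 = -0.0086532181
Term 3 = 0 (no dividend yield, q = 0)
Theta = -1.7203511581 + (-0.0086532181) + (0.0000000000) = -1.729004


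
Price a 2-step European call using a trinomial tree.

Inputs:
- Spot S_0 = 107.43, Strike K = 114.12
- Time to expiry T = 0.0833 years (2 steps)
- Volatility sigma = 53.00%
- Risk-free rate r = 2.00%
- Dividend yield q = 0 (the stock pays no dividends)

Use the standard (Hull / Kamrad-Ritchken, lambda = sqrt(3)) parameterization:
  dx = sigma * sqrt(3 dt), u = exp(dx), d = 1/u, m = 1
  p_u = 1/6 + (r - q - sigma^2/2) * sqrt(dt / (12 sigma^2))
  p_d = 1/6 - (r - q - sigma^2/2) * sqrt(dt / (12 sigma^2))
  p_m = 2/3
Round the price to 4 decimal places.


Answer: Price = V(0,0) = 4.1397

Derivation:
dt = T/N = 0.041650; dx = sigma*sqrt(3*dt) = 0.187346
u = exp(dx) = 1.206044; d = 1/u = 0.829157
p_u = 0.153278, p_m = 0.666667, p_d = 0.180056
Discount per step: exp(-r*dt) = 0.999167
Stock lattice S(k, j) with j the centered position index:
  k=0: S(0,+0) = 107.4300
  k=1: S(1,-1) = 89.0763; S(1,+0) = 107.4300; S(1,+1) = 129.5653
  k=2: S(2,-2) = 73.8583; S(2,-1) = 89.0763; S(2,+0) = 107.4300; S(2,+1) = 129.5653; S(2,+2) = 156.2615
Terminal payoffs V(N, j) = max(S_T - K, 0):
  V(2,-2) = 0.000000; V(2,-1) = 0.000000; V(2,+0) = 0.000000; V(2,+1) = 15.445337; V(2,+2) = 42.141534
Backward induction: V(k, j) = exp(-r*dt) * [p_u * V(k+1, j+1) + p_m * V(k+1, j) + p_d * V(k+1, j-1)]
  V(1,-1) = exp(-r*dt) * [p_u*0.000000 + p_m*0.000000 + p_d*0.000000] = 0.000000
  V(1,+0) = exp(-r*dt) * [p_u*15.445337 + p_m*0.000000 + p_d*0.000000] = 2.365454
  V(1,+1) = exp(-r*dt) * [p_u*42.141534 + p_m*15.445337 + p_d*0.000000] = 16.742296
  V(0,+0) = exp(-r*dt) * [p_u*16.742296 + p_m*2.365454 + p_d*0.000000] = 4.139740


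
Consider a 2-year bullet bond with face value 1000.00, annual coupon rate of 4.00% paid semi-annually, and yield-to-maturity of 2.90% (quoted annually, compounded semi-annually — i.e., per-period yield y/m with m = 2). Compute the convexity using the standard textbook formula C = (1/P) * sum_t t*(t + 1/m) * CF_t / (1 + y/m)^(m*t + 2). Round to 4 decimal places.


Coupon per period c = face * coupon_rate / m = 20.000000
Periods per year m = 2; per-period yield y/m = 0.014500
Number of cashflows N = 4
Cashflows (t years, CF_t, discount factor 1/(1+y/m)^(m*t), PV):
  t = 0.5000: CF_t = 20.000000, DF = 0.985707, PV = 19.714145
  t = 1.0000: CF_t = 20.000000, DF = 0.971619, PV = 19.432375
  t = 1.5000: CF_t = 20.000000, DF = 0.957732, PV = 19.154633
  t = 2.0000: CF_t = 1020.000000, DF = 0.944043, PV = 962.923900
Price P = sum_t PV_t = 1021.225054
Convexity numerator sum_t t*(t + 1/m) * CF_t / (1+y/m)^(m*t + 2):
  t = 0.5000: term = 9.577317
  t = 1.0000: term = 28.321291
  t = 1.5000: term = 55.833004
  t = 2.0000: term = 4677.974691
Convexity = (1/P) * sum = 4771.706303 / 1021.225054 = 4.672532

Answer: Convexity = 4.6725
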